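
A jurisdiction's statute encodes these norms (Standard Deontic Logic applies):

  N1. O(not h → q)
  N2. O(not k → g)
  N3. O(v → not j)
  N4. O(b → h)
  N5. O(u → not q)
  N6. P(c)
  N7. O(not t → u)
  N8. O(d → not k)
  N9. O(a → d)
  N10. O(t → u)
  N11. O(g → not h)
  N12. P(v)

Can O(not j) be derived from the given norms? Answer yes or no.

Premise 3 is O(v → not j), but O(v) is not derivable from the premises (the permission P(v) asserts only not O(not v), not O(v)), so it does not yield O(not j).
No other premise forces O(not j). An ideal world satisfying every premise can still have not j false, so O(not j) is not derivable.

No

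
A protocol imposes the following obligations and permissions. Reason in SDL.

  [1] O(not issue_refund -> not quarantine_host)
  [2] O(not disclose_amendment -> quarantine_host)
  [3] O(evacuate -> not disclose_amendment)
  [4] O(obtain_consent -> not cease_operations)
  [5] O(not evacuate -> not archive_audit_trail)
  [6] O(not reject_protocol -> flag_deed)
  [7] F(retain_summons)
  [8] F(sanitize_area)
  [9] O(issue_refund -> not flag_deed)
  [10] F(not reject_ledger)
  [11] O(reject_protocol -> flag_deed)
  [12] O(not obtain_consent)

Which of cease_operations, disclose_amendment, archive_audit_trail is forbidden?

archive_audit_trail

Premises 11 and 6 cover both cases: O(reject_protocol -> flag_deed) and O(not reject_protocol -> flag_deed). Since reject_protocol ∨ not reject_protocol is a tautology, O(flag_deed) follows.
Premise 9, O(issue_refund -> not flag_deed), contraposes to O(flag_deed -> not issue_refund); with O(flag_deed) we get O(not issue_refund).
With premise 1, O(not issue_refund -> not quarantine_host), the K-axiom yields O(not quarantine_host).
The contrapositive of premise 2 (O(not disclose_amendment -> quarantine_host)) is O(not quarantine_host -> disclose_amendment), and O(not quarantine_host) is already established, so O(disclose_amendment).
The contrapositive of premise 3 (O(evacuate -> not disclose_amendment)) is O(disclose_amendment -> not evacuate), and O(disclose_amendment) is already established, so O(not evacuate).
From O(not evacuate) and premise 5, O(not evacuate -> not archive_audit_trail), we obtain O(not archive_audit_trail).
So O(not archive_audit_trail) holds, i.e. archive_audit_trail is forbidden. None of the other listed options is forbidden under the premises.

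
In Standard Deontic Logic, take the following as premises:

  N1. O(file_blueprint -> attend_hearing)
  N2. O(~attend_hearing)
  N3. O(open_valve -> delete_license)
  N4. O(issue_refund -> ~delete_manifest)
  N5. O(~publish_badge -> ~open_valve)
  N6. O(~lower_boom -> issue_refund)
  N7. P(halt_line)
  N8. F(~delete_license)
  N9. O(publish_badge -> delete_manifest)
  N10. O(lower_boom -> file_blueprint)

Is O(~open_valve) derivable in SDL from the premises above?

Yes

Premise 2 states O(~attend_hearing) outright.
Premise 1, O(file_blueprint -> attend_hearing), contraposes to O(~attend_hearing -> ~file_blueprint); with O(~attend_hearing) we get O(~file_blueprint).
Premise 10 is O(lower_boom -> file_blueprint); contrapositively O(~file_blueprint -> ~lower_boom). Since O(~file_blueprint) holds, K gives O(~lower_boom).
Premise 6 is O(~lower_boom -> issue_refund); since O(~lower_boom), deontic closure gives O(issue_refund).
Applying K to premise 4 (O(issue_refund -> ~delete_manifest)) and O(issue_refund) yields O(~delete_manifest).
The contrapositive of premise 9 (O(publish_badge -> delete_manifest)) is O(~delete_manifest -> ~publish_badge), and O(~delete_manifest) is already established, so O(~publish_badge).
With premise 5, O(~publish_badge -> ~open_valve), the K-axiom yields O(~open_valve).
Premises 3, 7, 8 do not contribute to this derivation.
So O(~open_valve) follows.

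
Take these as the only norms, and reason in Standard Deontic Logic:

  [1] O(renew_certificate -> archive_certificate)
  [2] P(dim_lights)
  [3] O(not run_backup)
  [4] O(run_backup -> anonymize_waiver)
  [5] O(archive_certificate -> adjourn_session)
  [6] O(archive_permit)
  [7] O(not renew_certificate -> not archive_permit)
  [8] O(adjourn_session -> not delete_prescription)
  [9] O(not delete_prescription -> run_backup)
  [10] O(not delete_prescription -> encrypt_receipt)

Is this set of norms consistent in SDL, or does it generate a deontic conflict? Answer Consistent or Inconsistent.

From premise 3 we have O(not run_backup).
Premise 9, O(not delete_prescription -> run_backup), contraposes to O(not run_backup -> delete_prescription); with O(not run_backup) we get O(delete_prescription).
Premise 8, O(adjourn_session -> not delete_prescription), contraposes to O(delete_prescription -> not adjourn_session); with O(delete_prescription) we get O(not adjourn_session).
Premise 5, O(archive_certificate -> adjourn_session), contraposes to O(not adjourn_session -> not archive_certificate); with O(not adjourn_session) we get O(not archive_certificate).
Premise 1 is O(renew_certificate -> archive_certificate); contrapositively O(not archive_certificate -> not renew_certificate). Since O(not archive_certificate) holds, K gives O(not renew_certificate).
Applying K to premise 7 (O(not renew_certificate -> not archive_permit)) and O(not renew_certificate) yields O(not archive_permit).
Yet premise 6 states O(archive_permit).
We now have both O(not archive_permit) and O(archive_permit) — archive_permit is simultaneously obligatory and forbidden, violating the D-axiom.

Inconsistent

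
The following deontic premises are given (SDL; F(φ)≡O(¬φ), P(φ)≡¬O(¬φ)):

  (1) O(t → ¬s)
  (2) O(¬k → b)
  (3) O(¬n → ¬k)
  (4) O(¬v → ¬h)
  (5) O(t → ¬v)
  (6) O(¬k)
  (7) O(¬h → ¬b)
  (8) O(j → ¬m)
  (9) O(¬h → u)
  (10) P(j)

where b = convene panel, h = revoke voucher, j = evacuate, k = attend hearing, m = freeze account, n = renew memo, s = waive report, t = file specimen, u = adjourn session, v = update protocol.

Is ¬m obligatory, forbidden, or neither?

Premise 8 is O(j → ¬m), but O(j) is not derivable from the premises (the permission P(j) asserts only ¬O(¬j), not O(j)), so it does not yield O(¬m).
No premise or chain of K-axiom applications forces O(¬m), and none forces O(m). So ¬m is neither obligatory nor forbidden under these norms.

Neither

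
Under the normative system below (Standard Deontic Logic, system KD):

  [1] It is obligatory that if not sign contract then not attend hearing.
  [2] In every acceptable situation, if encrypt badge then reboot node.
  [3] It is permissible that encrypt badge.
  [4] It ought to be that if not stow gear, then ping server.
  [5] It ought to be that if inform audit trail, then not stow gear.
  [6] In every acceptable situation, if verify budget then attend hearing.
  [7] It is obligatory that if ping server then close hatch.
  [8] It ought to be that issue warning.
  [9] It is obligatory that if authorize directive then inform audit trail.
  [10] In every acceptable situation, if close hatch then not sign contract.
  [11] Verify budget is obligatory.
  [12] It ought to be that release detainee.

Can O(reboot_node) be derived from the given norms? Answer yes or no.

Premise 2 is O(encrypt_badge → reboot_node), but O(encrypt_badge) is not derivable from the premises (the permission P(encrypt_badge) asserts only ¬O(¬encrypt_badge), not O(encrypt_badge)), so it does not yield O(reboot_node).
No other premise forces O(reboot_node). An ideal world satisfying every premise can still have reboot_node false, so O(reboot_node) is not derivable.

No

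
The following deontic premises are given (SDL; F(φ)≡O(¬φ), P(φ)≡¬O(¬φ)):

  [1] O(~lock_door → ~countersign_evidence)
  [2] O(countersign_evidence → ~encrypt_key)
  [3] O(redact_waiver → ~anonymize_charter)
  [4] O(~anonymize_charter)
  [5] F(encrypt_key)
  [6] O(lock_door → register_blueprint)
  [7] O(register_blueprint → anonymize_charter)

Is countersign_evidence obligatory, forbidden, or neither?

Premise 4 gives O(~anonymize_charter).
Premise 7 is O(register_blueprint → anonymize_charter); contrapositively O(~anonymize_charter → ~register_blueprint). Since O(~anonymize_charter) holds, K gives O(~register_blueprint).
The contrapositive of premise 6 (O(lock_door → register_blueprint)) is O(~register_blueprint → ~lock_door), and O(~register_blueprint) is already established, so O(~lock_door).
From O(~lock_door) and premise 1, O(~lock_door → ~countersign_evidence), we obtain O(~countersign_evidence).
Premises 2, 3, 5 do not contribute to this derivation.
Thus O(~countersign_evidence), which is F(countersign_evidence): countersign_evidence is forbidden.

Forbidden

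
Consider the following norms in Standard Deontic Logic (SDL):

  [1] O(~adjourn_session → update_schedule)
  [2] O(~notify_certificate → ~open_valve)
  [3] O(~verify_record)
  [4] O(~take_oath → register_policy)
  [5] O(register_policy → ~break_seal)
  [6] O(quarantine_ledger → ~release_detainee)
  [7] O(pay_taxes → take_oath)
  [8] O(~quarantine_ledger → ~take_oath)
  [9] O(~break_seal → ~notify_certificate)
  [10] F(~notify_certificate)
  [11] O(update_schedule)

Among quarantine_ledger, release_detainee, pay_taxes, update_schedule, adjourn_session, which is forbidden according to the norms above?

release_detainee

Premise 10 is F(~notify_certificate), i.e. O(notify_certificate).
Premise 9 is O(~break_seal → ~notify_certificate); contrapositively O(notify_certificate → break_seal). Since O(notify_certificate) holds, K gives O(break_seal).
The contrapositive of premise 5 (O(register_policy → ~break_seal)) is O(break_seal → ~register_policy), and O(break_seal) is already established, so O(~register_policy).
The contrapositive of premise 4 (O(~take_oath → register_policy)) is O(~register_policy → take_oath), and O(~register_policy) is already established, so O(take_oath).
Premise 8, O(~quarantine_ledger → ~take_oath), contraposes to O(take_oath → quarantine_ledger); with O(take_oath) we get O(quarantine_ledger).
Premise 6 is O(quarantine_ledger → ~release_detainee); since O(quarantine_ledger), deontic closure gives O(~release_detainee).
So O(~release_detainee) holds, i.e. release_detainee is forbidden. None of the other listed options is forbidden under the premises.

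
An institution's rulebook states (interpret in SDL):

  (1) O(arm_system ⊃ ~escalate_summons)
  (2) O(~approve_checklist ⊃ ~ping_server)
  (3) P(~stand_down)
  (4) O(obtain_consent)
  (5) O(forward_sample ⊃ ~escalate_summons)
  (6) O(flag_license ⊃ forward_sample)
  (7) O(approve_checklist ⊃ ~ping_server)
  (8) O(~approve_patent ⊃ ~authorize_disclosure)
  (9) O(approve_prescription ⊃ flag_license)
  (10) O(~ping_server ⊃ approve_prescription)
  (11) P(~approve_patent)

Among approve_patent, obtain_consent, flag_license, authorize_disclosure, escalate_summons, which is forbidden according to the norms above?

Premises 2 and 7 cover both cases: O(~approve_checklist ⊃ ~ping_server) and O(approve_checklist ⊃ ~ping_server). Since ~approve_checklist ∨ approve_checklist is a tautology, O(~ping_server) follows.
Premise 10 is O(~ping_server ⊃ approve_prescription); since O(~ping_server), deontic closure gives O(approve_prescription).
Premise 9 is O(approve_prescription ⊃ flag_license); since O(approve_prescription), deontic closure gives O(flag_license).
Premise 6 is O(flag_license ⊃ forward_sample); since O(flag_license), deontic closure gives O(forward_sample).
From O(forward_sample) and premise 5, O(forward_sample ⊃ ~escalate_summons), we obtain O(~escalate_summons).
So O(~escalate_summons) holds, i.e. escalate_summons is forbidden. None of the other listed options is forbidden under the premises.

escalate_summons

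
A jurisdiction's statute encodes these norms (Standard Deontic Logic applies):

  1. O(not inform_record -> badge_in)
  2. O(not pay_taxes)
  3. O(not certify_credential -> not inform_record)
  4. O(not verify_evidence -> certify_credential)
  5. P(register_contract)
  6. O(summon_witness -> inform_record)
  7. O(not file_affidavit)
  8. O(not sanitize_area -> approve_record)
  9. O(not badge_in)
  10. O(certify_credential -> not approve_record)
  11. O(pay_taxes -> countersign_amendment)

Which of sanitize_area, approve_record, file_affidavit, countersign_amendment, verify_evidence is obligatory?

Premise 9 states O(not badge_in) outright.
Premise 1, O(not inform_record -> badge_in), contraposes to O(not badge_in -> inform_record); with O(not badge_in) we get O(inform_record).
The contrapositive of premise 3 (O(not certify_credential -> not inform_record)) is O(inform_record -> certify_credential), and O(inform_record) is already established, so O(certify_credential).
With premise 10, O(certify_credential -> not approve_record), the K-axiom yields O(not approve_record).
The contrapositive of premise 8 (O(not sanitize_area -> approve_record)) is O(not approve_record -> sanitize_area), and O(not approve_record) is already established, so O(sanitize_area).
So O(sanitize_area) holds — sanitize_area is obligatory. None of the other listed options is made obligatory by any chain of premises.

sanitize_area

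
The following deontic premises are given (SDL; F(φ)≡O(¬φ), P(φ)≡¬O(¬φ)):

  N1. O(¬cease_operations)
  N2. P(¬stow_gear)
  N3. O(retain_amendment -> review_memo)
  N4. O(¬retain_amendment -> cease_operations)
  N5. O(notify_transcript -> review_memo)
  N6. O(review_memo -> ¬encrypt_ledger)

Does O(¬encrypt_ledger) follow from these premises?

Premise 1 states O(¬cease_operations) outright.
Premise 4, O(¬retain_amendment -> cease_operations), contraposes to O(¬cease_operations -> retain_amendment); with O(¬cease_operations) we get O(retain_amendment).
From O(retain_amendment) and premise 3, O(retain_amendment -> review_memo), we obtain O(review_memo).
Premise 6 is O(review_memo -> ¬encrypt_ledger); since O(review_memo), deontic closure gives O(¬encrypt_ledger).
Premises 2, 5 do not contribute to this derivation.
So O(¬encrypt_ledger) follows.

Yes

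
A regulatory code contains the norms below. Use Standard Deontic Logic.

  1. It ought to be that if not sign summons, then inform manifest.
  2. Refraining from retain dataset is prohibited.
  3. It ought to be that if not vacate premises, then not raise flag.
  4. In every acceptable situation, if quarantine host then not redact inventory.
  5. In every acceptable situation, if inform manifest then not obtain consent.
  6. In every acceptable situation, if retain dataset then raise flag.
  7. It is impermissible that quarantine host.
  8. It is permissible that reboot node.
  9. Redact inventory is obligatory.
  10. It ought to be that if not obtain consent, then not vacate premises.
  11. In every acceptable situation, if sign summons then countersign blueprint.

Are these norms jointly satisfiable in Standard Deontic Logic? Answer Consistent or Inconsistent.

Consistent

Premise 4 is O(quarantine_host → ¬redact_inventory), but O(quarantine_host) is not derivable from the premises, so it does not yield O(¬redact_inventory).
So O(¬redact_inventory) is not derivable, and the apparent clash with O(redact_inventory) does not arise.
A world satisfying every obligation exists (e.g. countersign_blueprint=true, inform_manifest=false, obtain_consent=true, quarantine_host=false, raise_flag=true, reboot_node=false, redact_inventory=true, retain_dataset=true, sign_summons=true, vacate_premises=true); no atom is both obligatory and forbidden, so the set is consistent.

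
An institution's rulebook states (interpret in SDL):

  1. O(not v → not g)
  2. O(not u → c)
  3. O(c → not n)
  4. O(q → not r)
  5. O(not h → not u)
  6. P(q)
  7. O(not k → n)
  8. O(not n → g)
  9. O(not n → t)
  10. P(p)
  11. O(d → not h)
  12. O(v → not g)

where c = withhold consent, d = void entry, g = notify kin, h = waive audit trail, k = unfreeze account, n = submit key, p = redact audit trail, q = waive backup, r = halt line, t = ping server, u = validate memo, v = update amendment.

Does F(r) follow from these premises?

Premise 4 is O(q → not r), but O(q) is not derivable from the premises (the permission P(q) asserts only not O(not q), not O(q)), so it does not yield O(not r).
No other premise forces O(not r). An ideal world satisfying every premise can still have r true, so F(r) is not derivable.

No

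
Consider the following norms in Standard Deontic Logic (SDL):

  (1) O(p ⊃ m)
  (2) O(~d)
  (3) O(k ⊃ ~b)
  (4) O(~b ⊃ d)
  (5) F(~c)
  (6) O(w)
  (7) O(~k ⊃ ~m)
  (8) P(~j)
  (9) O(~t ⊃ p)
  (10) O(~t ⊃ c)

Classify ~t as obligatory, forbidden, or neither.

Premise 2 gives O(~d).
The contrapositive of premise 4 (O(~b ⊃ d)) is O(~d ⊃ b), and O(~d) is already established, so O(b).
The contrapositive of premise 3 (O(k ⊃ ~b)) is O(b ⊃ ~k), and O(b) is already established, so O(~k).
Premise 7 is O(~k ⊃ ~m); since O(~k), deontic closure gives O(~m).
Premise 1, O(p ⊃ m), contraposes to O(~m ⊃ ~p); with O(~m) we get O(~p).
The contrapositive of premise 9 (O(~t ⊃ p)) is O(~p ⊃ t), and O(~p) is already established, so O(t).
Premises 5, 6, 8, 10 do not contribute to this derivation.
Thus O(t), which is F(~t): ~t is forbidden.

Forbidden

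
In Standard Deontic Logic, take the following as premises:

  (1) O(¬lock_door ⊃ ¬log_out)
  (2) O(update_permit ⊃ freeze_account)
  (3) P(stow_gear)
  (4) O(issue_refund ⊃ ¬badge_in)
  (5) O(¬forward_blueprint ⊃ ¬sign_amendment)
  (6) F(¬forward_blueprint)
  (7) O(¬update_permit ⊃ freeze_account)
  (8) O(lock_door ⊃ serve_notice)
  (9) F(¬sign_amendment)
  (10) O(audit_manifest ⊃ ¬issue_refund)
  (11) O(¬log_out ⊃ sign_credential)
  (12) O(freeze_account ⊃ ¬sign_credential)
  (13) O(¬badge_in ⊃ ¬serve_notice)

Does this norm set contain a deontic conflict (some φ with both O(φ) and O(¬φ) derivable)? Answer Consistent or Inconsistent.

Consistent

Premise 5 is O(¬forward_blueprint ⊃ ¬sign_amendment), but O(¬forward_blueprint) is not derivable from the premises, so it does not yield O(¬sign_amendment).
So O(¬sign_amendment) is not derivable, and the apparent clash with O(sign_amendment) does not arise.
A world satisfying every obligation exists (e.g. audit_manifest=false, badge_in=true, forward_blueprint=true, freeze_account=true, issue_refund=false, lock_door=true, log_out=true, serve_notice=true, sign_amendment=true, sign_credential=false, stow_gear=false, update_permit=false); no atom is both obligatory and forbidden, so the set is consistent.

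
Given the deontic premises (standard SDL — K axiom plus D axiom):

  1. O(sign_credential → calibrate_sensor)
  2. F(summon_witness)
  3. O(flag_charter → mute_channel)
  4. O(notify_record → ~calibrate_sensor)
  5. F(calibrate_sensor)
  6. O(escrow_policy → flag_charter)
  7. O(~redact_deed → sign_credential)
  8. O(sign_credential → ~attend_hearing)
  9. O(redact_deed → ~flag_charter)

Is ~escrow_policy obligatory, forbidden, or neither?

F(calibrate_sensor) at premise 5 means O(~calibrate_sensor).
The contrapositive of premise 1 (O(sign_credential → calibrate_sensor)) is O(~calibrate_sensor → ~sign_credential), and O(~calibrate_sensor) is already established, so O(~sign_credential).
The contrapositive of premise 7 (O(~redact_deed → sign_credential)) is O(~sign_credential → redact_deed), and O(~sign_credential) is already established, so O(redact_deed).
Premise 9 is O(redact_deed → ~flag_charter); since O(redact_deed), deontic closure gives O(~flag_charter).
Premise 6, O(escrow_policy → flag_charter), contraposes to O(~flag_charter → ~escrow_policy); with O(~flag_charter) we get O(~escrow_policy).
Premises 2, 3, 4, 8 do not contribute to this derivation.
Hence ~escrow_policy is obligatory.

Obligatory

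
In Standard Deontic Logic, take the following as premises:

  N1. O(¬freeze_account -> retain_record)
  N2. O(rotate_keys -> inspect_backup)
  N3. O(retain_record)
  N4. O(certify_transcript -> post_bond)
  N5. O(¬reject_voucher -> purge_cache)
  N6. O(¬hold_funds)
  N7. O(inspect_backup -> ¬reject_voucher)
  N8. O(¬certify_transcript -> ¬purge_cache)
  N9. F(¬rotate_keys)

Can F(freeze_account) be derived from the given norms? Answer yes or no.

No

Premise 1 is O(¬freeze_account -> retain_record); even if O(retain_record) held, inferring O(¬freeze_account) would be affirming the consequent — invalid.
No other premise forces O(¬freeze_account). An ideal world satisfying every premise can still have freeze_account true, so F(freeze_account) is not derivable.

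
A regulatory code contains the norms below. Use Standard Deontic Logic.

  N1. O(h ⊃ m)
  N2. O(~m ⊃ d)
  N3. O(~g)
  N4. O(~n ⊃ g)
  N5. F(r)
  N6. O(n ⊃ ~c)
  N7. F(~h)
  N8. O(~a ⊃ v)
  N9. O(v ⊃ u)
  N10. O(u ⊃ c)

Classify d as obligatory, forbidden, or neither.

Premise 2 is O(~m ⊃ d), but O(~m) is not derivable from the premises, so it does not yield O(d).
No premise or chain of K-axiom applications forces O(d), and none forces O(~d). So d is neither obligatory nor forbidden under these norms.

Neither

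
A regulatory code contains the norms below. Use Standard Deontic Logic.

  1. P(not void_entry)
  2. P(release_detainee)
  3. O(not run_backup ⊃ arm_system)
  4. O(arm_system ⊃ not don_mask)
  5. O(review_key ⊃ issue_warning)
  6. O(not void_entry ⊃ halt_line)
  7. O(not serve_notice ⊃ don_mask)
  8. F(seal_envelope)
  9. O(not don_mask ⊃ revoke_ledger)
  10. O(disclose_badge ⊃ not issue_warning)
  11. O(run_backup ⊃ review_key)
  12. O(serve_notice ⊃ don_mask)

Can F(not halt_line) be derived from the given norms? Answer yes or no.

No

Premise 6 is O(not void_entry ⊃ halt_line), but O(not void_entry) is not derivable from the premises (the permission P(not void_entry) asserts only not O(void_entry), not O(not void_entry)), so it does not yield O(halt_line).
No other premise forces O(halt_line). An ideal world satisfying every premise can still have not halt_line true, so F(not halt_line) is not derivable.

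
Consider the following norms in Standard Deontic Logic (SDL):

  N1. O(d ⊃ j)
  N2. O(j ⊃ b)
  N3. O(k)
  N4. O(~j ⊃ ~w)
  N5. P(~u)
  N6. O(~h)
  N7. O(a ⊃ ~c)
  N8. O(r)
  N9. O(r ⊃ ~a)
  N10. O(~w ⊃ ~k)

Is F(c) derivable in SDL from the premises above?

No

Premise 7 is O(a ⊃ ~c), but O(a) is not derivable from the premises, so it does not yield O(~c).
No other premise forces O(~c). An ideal world satisfying every premise can still have c true, so F(c) is not derivable.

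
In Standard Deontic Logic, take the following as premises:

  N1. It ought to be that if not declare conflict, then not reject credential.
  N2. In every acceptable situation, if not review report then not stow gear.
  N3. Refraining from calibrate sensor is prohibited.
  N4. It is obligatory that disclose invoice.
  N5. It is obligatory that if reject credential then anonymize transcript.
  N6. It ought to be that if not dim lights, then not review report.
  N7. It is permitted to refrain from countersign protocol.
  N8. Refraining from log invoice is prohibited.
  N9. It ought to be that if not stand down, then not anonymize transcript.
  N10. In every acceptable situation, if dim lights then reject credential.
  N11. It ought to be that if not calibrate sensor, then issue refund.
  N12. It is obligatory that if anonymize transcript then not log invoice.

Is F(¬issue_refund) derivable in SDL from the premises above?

No

Premise 11 is O(¬calibrate_sensor → issue_refund), but O(¬calibrate_sensor) is not derivable from the premises, so it does not yield O(issue_refund).
No other premise forces O(issue_refund). An ideal world satisfying every premise can still have ¬issue_refund true, so F(¬issue_refund) is not derivable.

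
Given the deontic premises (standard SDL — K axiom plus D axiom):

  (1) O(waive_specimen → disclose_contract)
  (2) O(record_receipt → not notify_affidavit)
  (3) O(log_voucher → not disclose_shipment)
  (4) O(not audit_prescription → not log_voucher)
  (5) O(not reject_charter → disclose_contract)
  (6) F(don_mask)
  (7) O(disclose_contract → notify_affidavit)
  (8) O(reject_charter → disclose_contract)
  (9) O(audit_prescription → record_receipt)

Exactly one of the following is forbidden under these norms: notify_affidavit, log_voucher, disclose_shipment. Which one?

log_voucher

Premises 5 and 8 cover both cases: O(not reject_charter → disclose_contract) and O(reject_charter → disclose_contract). Since not reject_charter ∨ reject_charter is a tautology, O(disclose_contract) follows.
From O(disclose_contract) and premise 7, O(disclose_contract → notify_affidavit), we obtain O(notify_affidavit).
Premise 2 is O(record_receipt → not notify_affidavit); contrapositively O(notify_affidavit → not record_receipt). Since O(notify_affidavit) holds, K gives O(not record_receipt).
The contrapositive of premise 9 (O(audit_prescription → record_receipt)) is O(not record_receipt → not audit_prescription), and O(not record_receipt) is already established, so O(not audit_prescription).
Premise 4 is O(not audit_prescription → not log_voucher); since O(not audit_prescription), deontic closure gives O(not log_voucher).
So O(not log_voucher) holds, i.e. log_voucher is forbidden. None of the other listed options is forbidden under the premises.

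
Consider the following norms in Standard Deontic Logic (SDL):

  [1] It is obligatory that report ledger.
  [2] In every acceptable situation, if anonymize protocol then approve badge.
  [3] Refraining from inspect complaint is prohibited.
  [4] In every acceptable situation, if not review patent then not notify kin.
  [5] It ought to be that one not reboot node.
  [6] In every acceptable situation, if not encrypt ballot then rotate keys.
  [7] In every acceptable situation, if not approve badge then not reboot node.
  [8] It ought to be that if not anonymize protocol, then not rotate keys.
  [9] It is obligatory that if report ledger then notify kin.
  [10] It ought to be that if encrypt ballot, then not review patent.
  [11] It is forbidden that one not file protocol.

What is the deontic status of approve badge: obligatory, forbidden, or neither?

Obligatory

Premise 1 gives O(report_ledger).
Applying K to premise 9 (O(report_ledger → notify_kin)) and O(report_ledger) yields O(notify_kin).
The contrapositive of premise 4 (O(¬review_patent → ¬notify_kin)) is O(notify_kin → review_patent), and O(notify_kin) is already established, so O(review_patent).
Premise 10 is O(encrypt_ballot → ¬review_patent); contrapositively O(review_patent → ¬encrypt_ballot). Since O(review_patent) holds, K gives O(¬encrypt_ballot).
With premise 6, O(¬encrypt_ballot → rotate_keys), the K-axiom yields O(rotate_keys).
The contrapositive of premise 8 (O(¬anonymize_protocol → ¬rotate_keys)) is O(rotate_keys → anonymize_protocol), and O(rotate_keys) is already established, so O(anonymize_protocol).
With premise 2, O(anonymize_protocol → approve_badge), the K-axiom yields O(approve_badge).
Premises 3, 5, 7, 11 do not contribute to this derivation.
Hence approve_badge is obligatory.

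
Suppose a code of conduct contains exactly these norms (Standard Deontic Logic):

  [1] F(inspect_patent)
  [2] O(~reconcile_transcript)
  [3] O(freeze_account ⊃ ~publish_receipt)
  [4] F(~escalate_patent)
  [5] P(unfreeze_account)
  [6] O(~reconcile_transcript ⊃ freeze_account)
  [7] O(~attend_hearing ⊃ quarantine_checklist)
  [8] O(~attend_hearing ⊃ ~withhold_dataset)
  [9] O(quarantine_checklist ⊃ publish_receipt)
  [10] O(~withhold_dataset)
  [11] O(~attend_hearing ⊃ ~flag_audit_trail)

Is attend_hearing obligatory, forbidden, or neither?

Obligatory

Premise 2 states O(~reconcile_transcript) outright.
Applying K to premise 6 (O(~reconcile_transcript ⊃ freeze_account)) and O(~reconcile_transcript) yields O(freeze_account).
From O(freeze_account) and premise 3, O(freeze_account ⊃ ~publish_receipt), we obtain O(~publish_receipt).
Premise 9, O(quarantine_checklist ⊃ publish_receipt), contraposes to O(~publish_receipt ⊃ ~quarantine_checklist); with O(~publish_receipt) we get O(~quarantine_checklist).
The contrapositive of premise 7 (O(~attend_hearing ⊃ quarantine_checklist)) is O(~quarantine_checklist ⊃ attend_hearing), and O(~quarantine_checklist) is already established, so O(attend_hearing).
Premises 1, 4, 5, 8, 10, 11 do not contribute to this derivation.
Hence attend_hearing is obligatory.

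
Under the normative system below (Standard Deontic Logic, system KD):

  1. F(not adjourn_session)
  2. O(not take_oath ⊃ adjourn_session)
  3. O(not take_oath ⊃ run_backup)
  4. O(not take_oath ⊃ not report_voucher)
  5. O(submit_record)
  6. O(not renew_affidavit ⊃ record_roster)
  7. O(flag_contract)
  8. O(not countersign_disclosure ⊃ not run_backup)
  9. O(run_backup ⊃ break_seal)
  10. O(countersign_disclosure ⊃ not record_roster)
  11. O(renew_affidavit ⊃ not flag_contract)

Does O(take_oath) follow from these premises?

Premise 7 states O(flag_contract) outright.
The contrapositive of premise 11 (O(renew_affidavit ⊃ not flag_contract)) is O(flag_contract ⊃ not renew_affidavit), and O(flag_contract) is already established, so O(not renew_affidavit).
Applying K to premise 6 (O(not renew_affidavit ⊃ record_roster)) and O(not renew_affidavit) yields O(record_roster).
Premise 10 is O(countersign_disclosure ⊃ not record_roster); contrapositively O(record_roster ⊃ not countersign_disclosure). Since O(record_roster) holds, K gives O(not countersign_disclosure).
From O(not countersign_disclosure) and premise 8, O(not countersign_disclosure ⊃ not run_backup), we obtain O(not run_backup).
Premise 3 is O(not take_oath ⊃ run_backup); contrapositively O(not run_backup ⊃ take_oath). Since O(not run_backup) holds, K gives O(take_oath).
Premises 1, 2, 4, 5, 9 do not contribute to this derivation.
So O(take_oath) follows.

Yes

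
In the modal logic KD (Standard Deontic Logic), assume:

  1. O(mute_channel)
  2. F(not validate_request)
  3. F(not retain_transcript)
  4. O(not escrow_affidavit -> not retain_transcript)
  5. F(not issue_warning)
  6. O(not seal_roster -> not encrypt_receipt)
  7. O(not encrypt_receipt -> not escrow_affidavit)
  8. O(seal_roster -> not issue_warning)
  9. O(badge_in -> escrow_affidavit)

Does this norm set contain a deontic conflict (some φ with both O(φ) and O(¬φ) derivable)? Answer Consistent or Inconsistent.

Premise 3 is F(not retain_transcript), i.e. O(retain_transcript).
Premise 4, O(not escrow_affidavit -> not retain_transcript), contraposes to O(retain_transcript -> escrow_affidavit); with O(retain_transcript) we get O(escrow_affidavit).
Premise 7, O(not encrypt_receipt -> not escrow_affidavit), contraposes to O(escrow_affidavit -> encrypt_receipt); with O(escrow_affidavit) we get O(encrypt_receipt).
Premise 6 is O(not seal_roster -> not encrypt_receipt); contrapositively O(encrypt_receipt -> seal_roster). Since O(encrypt_receipt) holds, K gives O(seal_roster).
With premise 8, O(seal_roster -> not issue_warning), the K-axiom yields O(not issue_warning).
But premise 5, F(not issue_warning), means O(issue_warning).
We now have both O(not issue_warning) and O(issue_warning) — issue_warning is simultaneously obligatory and forbidden, violating the D-axiom.

Inconsistent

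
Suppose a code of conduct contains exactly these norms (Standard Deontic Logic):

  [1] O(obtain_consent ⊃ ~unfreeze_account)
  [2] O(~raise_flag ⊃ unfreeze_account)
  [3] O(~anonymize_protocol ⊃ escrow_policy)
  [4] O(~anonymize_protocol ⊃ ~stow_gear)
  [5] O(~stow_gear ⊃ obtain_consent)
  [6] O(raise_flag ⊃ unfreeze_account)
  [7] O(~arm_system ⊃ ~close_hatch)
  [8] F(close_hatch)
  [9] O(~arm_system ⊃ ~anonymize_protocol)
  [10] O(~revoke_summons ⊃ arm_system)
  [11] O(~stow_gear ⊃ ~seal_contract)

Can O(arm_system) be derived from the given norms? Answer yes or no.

Yes

Premises 6 and 2 cover both cases: O(raise_flag ⊃ unfreeze_account) and O(~raise_flag ⊃ unfreeze_account). Since raise_flag ∨ ~raise_flag is a tautology, O(unfreeze_account) follows.
Premise 1, O(obtain_consent ⊃ ~unfreeze_account), contraposes to O(unfreeze_account ⊃ ~obtain_consent); with O(unfreeze_account) we get O(~obtain_consent).
Premise 5, O(~stow_gear ⊃ obtain_consent), contraposes to O(~obtain_consent ⊃ stow_gear); with O(~obtain_consent) we get O(stow_gear).
Premise 4, O(~anonymize_protocol ⊃ ~stow_gear), contraposes to O(stow_gear ⊃ anonymize_protocol); with O(stow_gear) we get O(anonymize_protocol).
Premise 9, O(~arm_system ⊃ ~anonymize_protocol), contraposes to O(anonymize_protocol ⊃ arm_system); with O(anonymize_protocol) we get O(arm_system).
Premises 3, 7, 8, 10, 11 do not contribute to this derivation.
So O(arm_system) follows.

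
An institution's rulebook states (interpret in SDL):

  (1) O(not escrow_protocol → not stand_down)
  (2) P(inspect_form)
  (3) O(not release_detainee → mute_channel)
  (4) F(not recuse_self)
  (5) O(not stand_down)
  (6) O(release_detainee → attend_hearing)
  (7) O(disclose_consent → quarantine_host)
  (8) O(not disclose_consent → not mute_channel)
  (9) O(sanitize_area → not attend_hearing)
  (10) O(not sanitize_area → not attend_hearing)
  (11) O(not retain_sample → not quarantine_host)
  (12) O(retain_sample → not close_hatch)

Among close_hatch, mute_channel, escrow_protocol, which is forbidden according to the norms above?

Premises 10 and 9 cover both cases: O(not sanitize_area → not attend_hearing) and O(sanitize_area → not attend_hearing). Since not sanitize_area ∨ sanitize_area is a tautology, O(not attend_hearing) follows.
Premise 6 is O(release_detainee → attend_hearing); contrapositively O(not attend_hearing → not release_detainee). Since O(not attend_hearing) holds, K gives O(not release_detainee).
From O(not release_detainee) and premise 3, O(not release_detainee → mute_channel), we obtain O(mute_channel).
The contrapositive of premise 8 (O(not disclose_consent → not mute_channel)) is O(mute_channel → disclose_consent), and O(mute_channel) is already established, so O(disclose_consent).
From O(disclose_consent) and premise 7, O(disclose_consent → quarantine_host), we obtain O(quarantine_host).
Premise 11, O(not retain_sample → not quarantine_host), contraposes to O(quarantine_host → retain_sample); with O(quarantine_host) we get O(retain_sample).
Applying K to premise 12 (O(retain_sample → not close_hatch)) and O(retain_sample) yields O(not close_hatch).
So O(not close_hatch) holds, i.e. close_hatch is forbidden. None of the other listed options is forbidden under the premises.

close_hatch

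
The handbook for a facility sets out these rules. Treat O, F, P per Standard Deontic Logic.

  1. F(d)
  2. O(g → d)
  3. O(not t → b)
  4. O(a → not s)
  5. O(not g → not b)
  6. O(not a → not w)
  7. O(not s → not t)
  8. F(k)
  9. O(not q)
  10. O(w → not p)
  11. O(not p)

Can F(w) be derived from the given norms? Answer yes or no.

Premise 1, F(d), is equivalent to O(not d).
Premise 2, O(g → d), contraposes to O(not d → not g); with O(not d) we get O(not g).
From O(not g) and premise 5, O(not g → not b), we obtain O(not b).
Premise 3, O(not t → b), contraposes to O(not b → t); with O(not b) we get O(t).
Premise 7 is O(not s → not t); contrapositively O(t → s). Since O(t) holds, K gives O(s).
Premise 4, O(a → not s), contraposes to O(s → not a); with O(s) we get O(not a).
Premise 6 is O(not a → not w); since O(not a), deontic closure gives O(not w).
Premises 8, 9, 10, 11 do not contribute to this derivation.
So O(not w) holds, i.e. F(w). The claim follows.

Yes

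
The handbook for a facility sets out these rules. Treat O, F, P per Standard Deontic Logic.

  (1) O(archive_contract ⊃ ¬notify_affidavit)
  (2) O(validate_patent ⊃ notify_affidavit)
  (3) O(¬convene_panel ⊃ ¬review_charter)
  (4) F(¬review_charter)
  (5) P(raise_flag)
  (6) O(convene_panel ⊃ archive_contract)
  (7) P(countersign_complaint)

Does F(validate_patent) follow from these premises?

Yes

Premise 4, F(¬review_charter), is equivalent to O(review_charter).
Premise 3 is O(¬convene_panel ⊃ ¬review_charter); contrapositively O(review_charter ⊃ convene_panel). Since O(review_charter) holds, K gives O(convene_panel).
From O(convene_panel) and premise 6, O(convene_panel ⊃ archive_contract), we obtain O(archive_contract).
Applying K to premise 1 (O(archive_contract ⊃ ¬notify_affidavit)) and O(archive_contract) yields O(¬notify_affidavit).
The contrapositive of premise 2 (O(validate_patent ⊃ notify_affidavit)) is O(¬notify_affidavit ⊃ ¬validate_patent), and O(¬notify_affidavit) is already established, so O(¬validate_patent).
Premises 5, 7 do not contribute to this derivation.
So O(¬validate_patent) holds, i.e. F(validate_patent). The claim follows.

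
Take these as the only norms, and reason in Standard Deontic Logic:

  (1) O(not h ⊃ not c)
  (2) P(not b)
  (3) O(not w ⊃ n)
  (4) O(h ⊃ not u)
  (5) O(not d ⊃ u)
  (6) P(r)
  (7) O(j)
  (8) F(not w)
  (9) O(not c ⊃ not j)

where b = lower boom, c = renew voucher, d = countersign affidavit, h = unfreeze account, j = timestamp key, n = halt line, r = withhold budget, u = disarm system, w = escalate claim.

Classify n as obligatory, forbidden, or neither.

Premise 3 is O(not w ⊃ n), but O(not w) is not derivable from the premises, so it does not yield O(n).
No premise or chain of K-axiom applications forces O(n), and none forces O(not n). So n is neither obligatory nor forbidden under these norms.

Neither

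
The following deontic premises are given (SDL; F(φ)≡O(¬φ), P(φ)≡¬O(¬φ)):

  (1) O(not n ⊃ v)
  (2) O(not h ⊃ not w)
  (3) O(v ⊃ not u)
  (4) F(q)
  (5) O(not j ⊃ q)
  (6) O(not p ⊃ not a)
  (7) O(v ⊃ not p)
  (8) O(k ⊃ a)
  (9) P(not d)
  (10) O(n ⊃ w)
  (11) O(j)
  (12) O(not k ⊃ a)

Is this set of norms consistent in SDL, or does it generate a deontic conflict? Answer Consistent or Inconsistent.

Consistent

Premise 5 is O(not j ⊃ q), but O(not j) is not derivable from the premises, so it does not yield O(q).
So O(q) is not derivable, and the apparent clash with O(not q) does not arise.
A world satisfying every obligation exists (e.g. a=true, d=false, h=true, j=true, k=false, n=true, p=true, q=false, u=false, v=false, w=true); no atom is both obligatory and forbidden, so the set is consistent.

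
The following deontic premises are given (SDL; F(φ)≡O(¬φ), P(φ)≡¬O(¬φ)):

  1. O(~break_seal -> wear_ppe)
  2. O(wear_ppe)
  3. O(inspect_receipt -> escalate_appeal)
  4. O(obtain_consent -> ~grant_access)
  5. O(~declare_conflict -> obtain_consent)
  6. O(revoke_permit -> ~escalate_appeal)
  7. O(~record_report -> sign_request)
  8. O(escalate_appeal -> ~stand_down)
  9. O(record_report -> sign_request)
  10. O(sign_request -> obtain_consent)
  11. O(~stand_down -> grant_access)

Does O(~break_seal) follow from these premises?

Premise 1 is O(~break_seal -> wear_ppe); even if O(wear_ppe) held, inferring O(~break_seal) would be affirming the consequent — invalid.
No other premise forces O(~break_seal). An ideal world satisfying every premise can still have ~break_seal false, so O(~break_seal) is not derivable.

No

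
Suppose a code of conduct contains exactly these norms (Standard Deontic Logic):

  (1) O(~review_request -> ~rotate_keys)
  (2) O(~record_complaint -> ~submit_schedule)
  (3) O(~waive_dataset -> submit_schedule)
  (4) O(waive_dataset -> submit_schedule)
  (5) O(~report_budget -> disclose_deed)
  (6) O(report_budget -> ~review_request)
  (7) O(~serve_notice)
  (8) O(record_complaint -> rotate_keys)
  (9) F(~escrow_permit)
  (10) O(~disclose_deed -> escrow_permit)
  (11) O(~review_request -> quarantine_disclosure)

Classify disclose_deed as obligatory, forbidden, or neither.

Obligatory

Premises 3 and 4 cover both cases: O(~waive_dataset -> submit_schedule) and O(waive_dataset -> submit_schedule). Since ~waive_dataset ∨ waive_dataset is a tautology, O(submit_schedule) follows.
The contrapositive of premise 2 (O(~record_complaint -> ~submit_schedule)) is O(submit_schedule -> record_complaint), and O(submit_schedule) is already established, so O(record_complaint).
Applying K to premise 8 (O(record_complaint -> rotate_keys)) and O(record_complaint) yields O(rotate_keys).
The contrapositive of premise 1 (O(~review_request -> ~rotate_keys)) is O(rotate_keys -> review_request), and O(rotate_keys) is already established, so O(review_request).
Premise 6 is O(report_budget -> ~review_request); contrapositively O(review_request -> ~report_budget). Since O(review_request) holds, K gives O(~report_budget).
Applying K to premise 5 (O(~report_budget -> disclose_deed)) and O(~report_budget) yields O(disclose_deed).
Premises 7, 9, 10, 11 do not contribute to this derivation.
Hence disclose_deed is obligatory.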